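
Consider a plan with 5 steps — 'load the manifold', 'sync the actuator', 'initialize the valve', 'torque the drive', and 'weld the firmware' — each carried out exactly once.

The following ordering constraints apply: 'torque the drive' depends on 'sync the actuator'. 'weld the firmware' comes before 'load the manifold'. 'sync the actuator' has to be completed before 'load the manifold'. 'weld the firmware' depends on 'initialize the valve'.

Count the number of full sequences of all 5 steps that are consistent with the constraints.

9

The steps with no prerequisites are 'sync the actuator', 'initialize the valve'; any of them can be placed first.
Systematically extending each partial ordering one step at a time and counting, there are 9 complete orderings.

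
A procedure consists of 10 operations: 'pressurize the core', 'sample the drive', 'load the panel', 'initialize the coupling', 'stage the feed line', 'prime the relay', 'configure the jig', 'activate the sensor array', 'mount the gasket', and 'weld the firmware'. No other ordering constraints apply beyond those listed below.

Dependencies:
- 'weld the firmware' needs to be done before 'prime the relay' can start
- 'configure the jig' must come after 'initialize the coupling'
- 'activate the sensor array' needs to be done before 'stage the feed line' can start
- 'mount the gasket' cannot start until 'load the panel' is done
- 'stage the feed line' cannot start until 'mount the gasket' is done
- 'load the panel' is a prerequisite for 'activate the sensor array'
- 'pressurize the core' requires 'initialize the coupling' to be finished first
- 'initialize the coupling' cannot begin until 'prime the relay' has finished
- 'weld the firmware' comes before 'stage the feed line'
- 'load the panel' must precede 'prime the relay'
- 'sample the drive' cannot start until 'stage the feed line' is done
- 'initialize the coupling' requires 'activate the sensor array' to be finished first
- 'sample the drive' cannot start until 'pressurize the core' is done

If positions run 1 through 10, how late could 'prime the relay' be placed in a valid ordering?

Every operation that must follow 'prime the relay' has to come after it. Tracing all chains starting from 'prime the relay', those operations are: 'pressurize the core', 'sample the drive', 'initialize the coupling', 'configure the jig' — 4 in total.
So at least 4 operations follow 'prime the relay', putting 'prime the relay' no later than position 6. That position is achievable by scheduling everything else first.

6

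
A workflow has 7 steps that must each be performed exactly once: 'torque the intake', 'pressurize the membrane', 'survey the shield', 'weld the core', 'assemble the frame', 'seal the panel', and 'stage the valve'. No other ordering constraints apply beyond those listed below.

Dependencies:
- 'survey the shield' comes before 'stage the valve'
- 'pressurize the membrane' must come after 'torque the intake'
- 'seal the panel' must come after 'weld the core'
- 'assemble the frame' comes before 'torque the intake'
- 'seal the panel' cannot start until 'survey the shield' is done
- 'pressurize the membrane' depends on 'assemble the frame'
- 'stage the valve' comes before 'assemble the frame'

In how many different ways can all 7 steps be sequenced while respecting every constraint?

The steps with no prerequisites are 'survey the shield', 'weld the core'; any of them can be placed first.
Enumerating by repeatedly choosing an available step (one whose prerequisites are all placed) gives 20 distinct complete orderings.

20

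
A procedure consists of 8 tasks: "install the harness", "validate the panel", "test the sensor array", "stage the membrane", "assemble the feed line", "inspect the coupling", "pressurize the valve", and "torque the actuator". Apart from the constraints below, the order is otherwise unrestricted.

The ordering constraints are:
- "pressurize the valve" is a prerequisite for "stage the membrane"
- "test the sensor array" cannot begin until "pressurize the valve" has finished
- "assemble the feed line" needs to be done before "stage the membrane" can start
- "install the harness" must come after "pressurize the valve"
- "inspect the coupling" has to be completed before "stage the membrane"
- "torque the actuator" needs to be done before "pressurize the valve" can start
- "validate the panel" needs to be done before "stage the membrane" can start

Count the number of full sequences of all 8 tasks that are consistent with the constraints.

The tasks with no prerequisites are "validate the panel", "assemble the feed line", "inspect the coupling", "torque the actuator"; any of them can be placed first.
Systematically extending each partial ordering one task at a time and counting, there are 780 complete orderings.

780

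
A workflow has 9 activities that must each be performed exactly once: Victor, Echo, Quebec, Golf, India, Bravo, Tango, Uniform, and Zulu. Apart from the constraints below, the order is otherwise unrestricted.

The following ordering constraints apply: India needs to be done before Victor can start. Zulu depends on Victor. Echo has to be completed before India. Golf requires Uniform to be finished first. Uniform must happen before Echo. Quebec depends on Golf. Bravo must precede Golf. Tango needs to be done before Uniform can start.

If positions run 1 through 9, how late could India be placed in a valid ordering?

Every activity that must follow India has to come after it. Tracing all chains starting from India, those activities are: Victor, Zulu — 2 in total.
So at least 2 activities follow India, putting India no later than position 7. That position is achievable by scheduling everything else first.

7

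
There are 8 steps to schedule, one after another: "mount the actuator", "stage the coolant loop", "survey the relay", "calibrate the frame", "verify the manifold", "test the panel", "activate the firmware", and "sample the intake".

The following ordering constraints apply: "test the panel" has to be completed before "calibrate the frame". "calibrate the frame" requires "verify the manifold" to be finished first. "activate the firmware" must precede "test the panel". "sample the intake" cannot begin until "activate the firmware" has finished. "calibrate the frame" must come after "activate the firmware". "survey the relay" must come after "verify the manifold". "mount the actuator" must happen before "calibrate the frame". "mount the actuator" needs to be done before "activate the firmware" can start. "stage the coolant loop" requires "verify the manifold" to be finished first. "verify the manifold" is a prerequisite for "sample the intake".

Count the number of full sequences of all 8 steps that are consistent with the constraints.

2 steps have no prerequisites ("mount the actuator", "verify the manifold"), so any of them could come first.
Systematically extending each partial ordering one step at a time and counting, there are 300 complete orderings.

300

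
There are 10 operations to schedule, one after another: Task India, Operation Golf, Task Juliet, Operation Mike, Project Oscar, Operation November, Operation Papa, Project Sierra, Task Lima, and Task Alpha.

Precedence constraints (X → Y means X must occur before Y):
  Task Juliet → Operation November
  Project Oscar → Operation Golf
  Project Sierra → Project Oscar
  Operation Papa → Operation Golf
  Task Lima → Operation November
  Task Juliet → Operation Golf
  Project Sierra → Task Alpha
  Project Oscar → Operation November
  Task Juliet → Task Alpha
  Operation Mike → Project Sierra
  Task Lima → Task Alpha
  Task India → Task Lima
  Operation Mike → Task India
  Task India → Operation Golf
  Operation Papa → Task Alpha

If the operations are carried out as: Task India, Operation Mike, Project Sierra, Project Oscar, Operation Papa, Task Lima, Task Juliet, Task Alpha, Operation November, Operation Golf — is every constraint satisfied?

In the proposed order, Task India appears before Operation Mike.
But one of the constraints requires Operation Mike before Task India, so this ordering violates it.

No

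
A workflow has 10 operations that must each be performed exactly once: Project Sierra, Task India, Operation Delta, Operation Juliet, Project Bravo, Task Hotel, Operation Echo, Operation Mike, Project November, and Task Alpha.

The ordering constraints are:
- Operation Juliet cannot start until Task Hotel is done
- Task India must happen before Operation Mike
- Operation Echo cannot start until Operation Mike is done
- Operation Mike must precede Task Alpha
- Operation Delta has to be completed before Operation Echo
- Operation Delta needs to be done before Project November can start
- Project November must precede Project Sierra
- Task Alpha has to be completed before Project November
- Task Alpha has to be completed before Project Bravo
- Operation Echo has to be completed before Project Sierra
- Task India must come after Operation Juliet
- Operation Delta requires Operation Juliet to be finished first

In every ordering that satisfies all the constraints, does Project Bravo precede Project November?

No

Project Bravo and Project November are not related by any chain of constraints.
A valid ordering placing Project November before Project Bravo exists, so the answer is no.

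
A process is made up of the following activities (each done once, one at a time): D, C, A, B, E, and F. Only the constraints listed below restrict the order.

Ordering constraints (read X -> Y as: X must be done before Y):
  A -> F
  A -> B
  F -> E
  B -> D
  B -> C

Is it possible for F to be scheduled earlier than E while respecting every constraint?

The constraints force F before E, so yes — every valid ordering has F earlier.

Yes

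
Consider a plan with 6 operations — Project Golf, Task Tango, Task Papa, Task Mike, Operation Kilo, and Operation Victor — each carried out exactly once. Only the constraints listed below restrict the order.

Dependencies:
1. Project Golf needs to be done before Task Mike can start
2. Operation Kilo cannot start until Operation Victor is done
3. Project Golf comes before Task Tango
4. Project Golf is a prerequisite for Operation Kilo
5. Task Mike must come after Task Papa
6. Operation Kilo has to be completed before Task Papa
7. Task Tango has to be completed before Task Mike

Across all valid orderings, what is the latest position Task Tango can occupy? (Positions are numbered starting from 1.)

5

The only operation forced after Task Tango (directly or by a chain) is Task Mike.
So at least 1 operation follows Task Tango, putting Task Tango no later than position 5. That position is achievable by scheduling everything else first.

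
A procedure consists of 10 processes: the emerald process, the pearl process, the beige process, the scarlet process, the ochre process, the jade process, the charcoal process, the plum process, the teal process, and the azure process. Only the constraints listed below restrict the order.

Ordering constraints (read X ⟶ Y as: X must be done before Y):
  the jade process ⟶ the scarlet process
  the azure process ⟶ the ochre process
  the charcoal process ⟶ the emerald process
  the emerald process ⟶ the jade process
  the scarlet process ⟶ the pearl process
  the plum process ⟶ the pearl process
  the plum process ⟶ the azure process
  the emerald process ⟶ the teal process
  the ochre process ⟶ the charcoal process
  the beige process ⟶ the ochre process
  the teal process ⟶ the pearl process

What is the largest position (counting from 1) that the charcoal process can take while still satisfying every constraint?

5

The processes that are forced after the charcoal process, directly or by a chain of constraints, are the emerald process, the pearl process, the scarlet process, the jade process, the teal process. That's 5 processes.
With 5 mandatory successors out of 10 processes total, the latest slot for the charcoal process is 10−5 = 5, and it's reachable by doing all non-successors before the charcoal process.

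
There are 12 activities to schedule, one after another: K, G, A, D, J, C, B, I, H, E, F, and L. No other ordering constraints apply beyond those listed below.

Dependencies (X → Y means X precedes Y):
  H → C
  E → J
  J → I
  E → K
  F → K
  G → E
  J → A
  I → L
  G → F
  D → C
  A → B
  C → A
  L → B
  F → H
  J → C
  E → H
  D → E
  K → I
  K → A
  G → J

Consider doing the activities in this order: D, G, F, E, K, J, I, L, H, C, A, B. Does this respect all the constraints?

Yes

Every stated constraint is respected: D sits at position 1, ahead of C at position 10, and each of the other listed pairs likewise has the predecessor earlier in the sequence.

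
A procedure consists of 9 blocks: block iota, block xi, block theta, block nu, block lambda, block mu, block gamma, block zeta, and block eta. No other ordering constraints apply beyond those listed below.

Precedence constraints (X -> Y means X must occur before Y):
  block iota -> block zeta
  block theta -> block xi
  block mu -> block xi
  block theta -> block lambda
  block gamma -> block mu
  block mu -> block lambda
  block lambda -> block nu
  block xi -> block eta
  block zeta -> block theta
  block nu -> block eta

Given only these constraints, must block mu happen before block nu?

Chaining the stated constraints: block mu → block lambda → block nu.
That forces block mu before block nu in every valid schedule.

Yes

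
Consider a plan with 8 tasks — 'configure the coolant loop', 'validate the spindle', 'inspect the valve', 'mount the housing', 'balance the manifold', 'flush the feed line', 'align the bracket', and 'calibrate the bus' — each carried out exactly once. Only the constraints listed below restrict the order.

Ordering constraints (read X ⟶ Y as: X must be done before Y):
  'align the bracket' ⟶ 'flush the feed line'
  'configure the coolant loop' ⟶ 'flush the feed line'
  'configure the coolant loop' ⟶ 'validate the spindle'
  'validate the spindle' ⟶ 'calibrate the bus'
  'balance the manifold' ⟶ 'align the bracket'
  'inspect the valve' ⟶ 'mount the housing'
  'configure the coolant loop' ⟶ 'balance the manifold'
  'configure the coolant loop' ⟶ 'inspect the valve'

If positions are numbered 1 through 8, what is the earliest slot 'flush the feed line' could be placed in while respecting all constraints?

The tasks that are forced before 'flush the feed line', directly or transitively, are 'configure the coolant loop', 'balance the manifold', 'align the bracket'. That's 3 tasks.
So at minimum 3 tasks come before 'flush the feed line', putting 'flush the feed line' no earlier than position 4. That position is achievable by scheduling exactly those predecessors first.

4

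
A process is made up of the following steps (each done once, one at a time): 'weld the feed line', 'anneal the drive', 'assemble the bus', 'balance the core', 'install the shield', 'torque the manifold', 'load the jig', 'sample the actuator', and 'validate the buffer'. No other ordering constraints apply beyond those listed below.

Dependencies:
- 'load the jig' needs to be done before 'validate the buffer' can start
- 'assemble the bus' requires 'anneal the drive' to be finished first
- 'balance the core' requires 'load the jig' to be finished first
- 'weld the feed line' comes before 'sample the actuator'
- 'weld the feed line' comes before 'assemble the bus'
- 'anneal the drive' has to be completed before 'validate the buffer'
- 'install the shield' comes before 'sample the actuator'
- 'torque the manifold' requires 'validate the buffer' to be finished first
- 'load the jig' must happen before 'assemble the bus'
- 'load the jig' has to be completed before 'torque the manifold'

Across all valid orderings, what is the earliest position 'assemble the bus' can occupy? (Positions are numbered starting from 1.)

4

The steps that are forced before 'assemble the bus', directly or transitively, are 'weld the feed line', 'anneal the drive', 'load the jig'. That's 3 steps.
With 3 mandatory predecessors, the earliest 'assemble the bus' can sit is position 3+1 = 4, and placing just those 3 first achieves it.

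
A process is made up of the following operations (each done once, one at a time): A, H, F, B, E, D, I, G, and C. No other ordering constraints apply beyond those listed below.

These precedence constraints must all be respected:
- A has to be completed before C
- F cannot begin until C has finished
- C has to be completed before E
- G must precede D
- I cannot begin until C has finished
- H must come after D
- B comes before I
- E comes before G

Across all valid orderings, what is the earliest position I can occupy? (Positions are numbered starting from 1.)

The operations that are forced before I, directly or transitively, are A, B, C. That's 3 operations.
So at minimum 3 operations come before I, putting I no earlier than position 4. That position is achievable by scheduling exactly those predecessors first.

4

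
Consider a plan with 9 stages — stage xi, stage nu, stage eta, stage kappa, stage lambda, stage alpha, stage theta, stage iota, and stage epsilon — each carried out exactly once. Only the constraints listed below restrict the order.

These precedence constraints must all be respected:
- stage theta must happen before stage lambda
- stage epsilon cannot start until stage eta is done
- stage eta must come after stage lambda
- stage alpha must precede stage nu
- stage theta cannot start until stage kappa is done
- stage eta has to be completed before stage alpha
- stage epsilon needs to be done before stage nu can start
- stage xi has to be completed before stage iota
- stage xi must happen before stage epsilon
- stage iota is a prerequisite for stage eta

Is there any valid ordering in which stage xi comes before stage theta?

The constraints leave stage xi and stage theta unordered relative to each other; nothing requires stage theta earlier.
So a valid ordering placing stage xi earlier than stage theta exists.

Yes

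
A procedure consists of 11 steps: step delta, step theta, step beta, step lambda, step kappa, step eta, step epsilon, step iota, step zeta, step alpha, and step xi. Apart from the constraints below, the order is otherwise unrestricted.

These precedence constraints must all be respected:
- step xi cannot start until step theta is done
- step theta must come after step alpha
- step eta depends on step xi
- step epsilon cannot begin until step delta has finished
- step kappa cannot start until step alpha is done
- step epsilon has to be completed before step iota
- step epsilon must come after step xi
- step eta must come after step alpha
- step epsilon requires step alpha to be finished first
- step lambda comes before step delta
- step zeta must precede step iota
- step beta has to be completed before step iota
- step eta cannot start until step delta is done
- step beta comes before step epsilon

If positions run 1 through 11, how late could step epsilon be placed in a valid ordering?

10

Following the constraints forward from step epsilon, its only required successor is step iota.
With 1 mandatory successor out of 11 steps total, the latest slot for step epsilon is 11−1 = 10, and it's reachable by doing all non-successors before step epsilon.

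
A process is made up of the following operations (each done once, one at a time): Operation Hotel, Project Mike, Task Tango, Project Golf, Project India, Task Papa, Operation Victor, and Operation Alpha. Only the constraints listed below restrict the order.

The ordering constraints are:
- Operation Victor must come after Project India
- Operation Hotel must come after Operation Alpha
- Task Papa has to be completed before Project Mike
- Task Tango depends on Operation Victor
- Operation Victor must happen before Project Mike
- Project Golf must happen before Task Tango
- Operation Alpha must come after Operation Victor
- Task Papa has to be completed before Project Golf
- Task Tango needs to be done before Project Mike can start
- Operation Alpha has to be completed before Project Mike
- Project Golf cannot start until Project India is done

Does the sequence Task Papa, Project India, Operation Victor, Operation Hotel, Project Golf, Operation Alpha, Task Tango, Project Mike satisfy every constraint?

No

The sequence places Operation Hotel ahead of Operation Alpha.
Since Operation Alpha is required before Operation Hotel, the ordering is invalid.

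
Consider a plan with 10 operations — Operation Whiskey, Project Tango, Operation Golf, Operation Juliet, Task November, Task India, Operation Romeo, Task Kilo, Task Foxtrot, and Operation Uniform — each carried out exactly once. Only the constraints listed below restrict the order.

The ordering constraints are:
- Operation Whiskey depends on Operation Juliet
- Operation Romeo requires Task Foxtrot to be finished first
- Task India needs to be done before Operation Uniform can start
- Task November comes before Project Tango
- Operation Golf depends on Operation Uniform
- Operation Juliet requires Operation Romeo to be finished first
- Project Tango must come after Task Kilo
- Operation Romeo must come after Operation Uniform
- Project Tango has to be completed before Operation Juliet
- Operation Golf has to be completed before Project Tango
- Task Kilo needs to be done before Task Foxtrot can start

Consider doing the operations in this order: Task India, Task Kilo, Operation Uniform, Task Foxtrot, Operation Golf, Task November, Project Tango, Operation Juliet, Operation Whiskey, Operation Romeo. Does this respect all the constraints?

In the proposed order, Operation Juliet appears before Operation Romeo.
Since Operation Romeo is required before Operation Juliet, the ordering is invalid.

No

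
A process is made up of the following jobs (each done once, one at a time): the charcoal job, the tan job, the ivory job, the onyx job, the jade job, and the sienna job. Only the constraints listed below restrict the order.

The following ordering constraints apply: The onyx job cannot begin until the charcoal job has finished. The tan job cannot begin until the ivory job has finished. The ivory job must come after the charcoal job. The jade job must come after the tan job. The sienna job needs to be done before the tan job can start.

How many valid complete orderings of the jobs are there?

14

The jobs with no prerequisites are the charcoal job, the sienna job; any of them can be placed first.
Enumerating by repeatedly choosing an available job (one whose prerequisites are all placed) gives 14 distinct complete orderings.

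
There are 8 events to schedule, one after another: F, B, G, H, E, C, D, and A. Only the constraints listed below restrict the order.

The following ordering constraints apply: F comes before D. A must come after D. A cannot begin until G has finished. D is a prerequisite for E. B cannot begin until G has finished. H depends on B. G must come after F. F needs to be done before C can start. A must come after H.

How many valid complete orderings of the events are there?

98

Only F has no prerequisites, so it must go first.
Counting all ways to extend the partial order to a total order gives 98.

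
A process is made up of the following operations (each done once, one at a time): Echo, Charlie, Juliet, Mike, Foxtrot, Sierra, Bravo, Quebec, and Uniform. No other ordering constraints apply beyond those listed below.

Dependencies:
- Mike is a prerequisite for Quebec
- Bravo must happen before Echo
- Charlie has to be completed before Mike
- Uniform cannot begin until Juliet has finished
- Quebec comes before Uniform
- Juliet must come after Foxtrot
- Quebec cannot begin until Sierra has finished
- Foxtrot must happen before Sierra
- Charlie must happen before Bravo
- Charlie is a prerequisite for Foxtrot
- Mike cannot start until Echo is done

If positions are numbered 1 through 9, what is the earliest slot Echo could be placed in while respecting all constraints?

3

Every operation that must precede Echo has to come before it. Tracing all chains that end at Echo, those operations are: Charlie, Bravo — 2 in total.
So at minimum 2 operations come before Echo, putting Echo no earlier than position 3. That position is achievable by scheduling exactly those predecessors first.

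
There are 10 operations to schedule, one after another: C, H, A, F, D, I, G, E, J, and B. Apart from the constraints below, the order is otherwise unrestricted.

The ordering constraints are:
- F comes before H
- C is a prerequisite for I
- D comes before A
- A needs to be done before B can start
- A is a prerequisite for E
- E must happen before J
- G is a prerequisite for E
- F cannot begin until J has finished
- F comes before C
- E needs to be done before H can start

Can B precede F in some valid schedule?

The constraints leave B and F unordered relative to each other; nothing requires F earlier.
So a valid ordering placing B earlier than F exists.

Yes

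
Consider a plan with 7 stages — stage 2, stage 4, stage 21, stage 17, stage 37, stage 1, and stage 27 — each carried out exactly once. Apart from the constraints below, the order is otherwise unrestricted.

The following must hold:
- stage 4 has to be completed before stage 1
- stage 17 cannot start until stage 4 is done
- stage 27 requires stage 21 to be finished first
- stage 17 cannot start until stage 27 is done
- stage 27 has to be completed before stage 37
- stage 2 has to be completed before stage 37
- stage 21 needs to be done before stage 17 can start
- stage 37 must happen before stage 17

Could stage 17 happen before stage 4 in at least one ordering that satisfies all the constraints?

No

There is a dependency chain stage 4 → stage 17, so stage 17 always comes after stage 4.
Hence stage 17 can never be scheduled before stage 4.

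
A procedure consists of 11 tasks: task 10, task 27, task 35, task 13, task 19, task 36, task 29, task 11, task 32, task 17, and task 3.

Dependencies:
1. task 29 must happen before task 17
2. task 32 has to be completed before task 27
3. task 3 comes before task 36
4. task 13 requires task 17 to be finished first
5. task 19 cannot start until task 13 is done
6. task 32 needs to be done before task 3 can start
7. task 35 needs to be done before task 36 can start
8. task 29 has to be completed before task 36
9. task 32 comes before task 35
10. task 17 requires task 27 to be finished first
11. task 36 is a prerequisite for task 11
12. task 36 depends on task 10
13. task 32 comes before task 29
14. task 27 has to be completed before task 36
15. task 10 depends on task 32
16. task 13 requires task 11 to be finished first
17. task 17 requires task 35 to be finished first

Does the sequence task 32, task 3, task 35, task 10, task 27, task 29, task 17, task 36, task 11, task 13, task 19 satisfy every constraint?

Yes

Checking each listed constraint against this order: for instance, task 3 is in position 2 and task 36 in position 8, so that constraint holds — and the remaining constraints check out the same way.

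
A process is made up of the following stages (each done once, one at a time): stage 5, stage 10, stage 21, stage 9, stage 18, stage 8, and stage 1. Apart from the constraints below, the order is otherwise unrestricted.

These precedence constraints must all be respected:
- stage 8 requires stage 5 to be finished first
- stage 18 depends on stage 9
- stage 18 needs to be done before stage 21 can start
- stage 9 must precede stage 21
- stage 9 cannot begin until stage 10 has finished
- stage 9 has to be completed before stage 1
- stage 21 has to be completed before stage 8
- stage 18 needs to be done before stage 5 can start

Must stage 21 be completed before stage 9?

No

The constraints actually force stage 9 before stage 21 (via stage 9 → stage 21), not the other way around.
So stage 21 never precedes stage 9.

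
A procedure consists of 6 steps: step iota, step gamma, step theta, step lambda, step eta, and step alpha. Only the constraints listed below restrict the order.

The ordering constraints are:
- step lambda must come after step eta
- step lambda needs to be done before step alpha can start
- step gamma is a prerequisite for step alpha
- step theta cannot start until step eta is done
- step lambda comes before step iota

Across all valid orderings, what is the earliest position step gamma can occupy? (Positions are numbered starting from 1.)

Nothing is required before step gamma; it can be the very first step.

1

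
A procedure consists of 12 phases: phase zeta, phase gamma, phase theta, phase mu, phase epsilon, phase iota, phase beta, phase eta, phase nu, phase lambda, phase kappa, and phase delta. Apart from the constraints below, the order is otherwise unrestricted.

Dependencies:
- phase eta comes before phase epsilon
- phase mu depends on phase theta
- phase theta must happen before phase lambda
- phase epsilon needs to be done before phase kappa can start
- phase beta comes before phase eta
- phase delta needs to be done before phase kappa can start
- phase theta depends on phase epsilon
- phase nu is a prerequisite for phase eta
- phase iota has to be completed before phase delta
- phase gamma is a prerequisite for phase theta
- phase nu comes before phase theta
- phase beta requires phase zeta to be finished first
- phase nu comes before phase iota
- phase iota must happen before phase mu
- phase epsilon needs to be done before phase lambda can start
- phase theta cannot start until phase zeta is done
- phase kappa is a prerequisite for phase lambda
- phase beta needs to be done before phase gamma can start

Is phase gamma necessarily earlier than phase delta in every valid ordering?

No

No chain of constraints connects phase gamma to phase delta in either direction.
A valid ordering placing phase delta before phase gamma exists, so the answer is no.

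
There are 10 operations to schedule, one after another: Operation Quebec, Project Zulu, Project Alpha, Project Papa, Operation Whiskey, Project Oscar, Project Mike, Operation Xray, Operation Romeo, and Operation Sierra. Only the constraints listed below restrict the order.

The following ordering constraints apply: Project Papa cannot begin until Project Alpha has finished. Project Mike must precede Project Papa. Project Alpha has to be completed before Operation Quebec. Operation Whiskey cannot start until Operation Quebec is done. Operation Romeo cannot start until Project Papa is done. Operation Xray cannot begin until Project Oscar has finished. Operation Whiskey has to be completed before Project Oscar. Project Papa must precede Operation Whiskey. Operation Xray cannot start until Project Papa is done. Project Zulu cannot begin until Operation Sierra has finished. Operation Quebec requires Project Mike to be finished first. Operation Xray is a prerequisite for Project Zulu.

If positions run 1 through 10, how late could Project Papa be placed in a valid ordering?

5

Following every chain forward from Project Papa, the operations that must come later are Project Zulu, Operation Whiskey, Project Oscar, Operation Xray, Operation Romeo — 5 of them.
So at least 5 operations follow Project Papa, putting Project Papa no later than position 5. That position is achievable by scheduling everything else first.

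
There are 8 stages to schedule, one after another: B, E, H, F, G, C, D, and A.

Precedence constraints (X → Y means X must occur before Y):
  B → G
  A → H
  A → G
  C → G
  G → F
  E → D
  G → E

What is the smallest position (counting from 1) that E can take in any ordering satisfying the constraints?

The stages that are forced before E, directly or transitively, are B, G, C, A. That's 4 stages.
So at minimum 4 stages come before E, putting E no earlier than position 5. That position is achievable by scheduling exactly those predecessors first.

5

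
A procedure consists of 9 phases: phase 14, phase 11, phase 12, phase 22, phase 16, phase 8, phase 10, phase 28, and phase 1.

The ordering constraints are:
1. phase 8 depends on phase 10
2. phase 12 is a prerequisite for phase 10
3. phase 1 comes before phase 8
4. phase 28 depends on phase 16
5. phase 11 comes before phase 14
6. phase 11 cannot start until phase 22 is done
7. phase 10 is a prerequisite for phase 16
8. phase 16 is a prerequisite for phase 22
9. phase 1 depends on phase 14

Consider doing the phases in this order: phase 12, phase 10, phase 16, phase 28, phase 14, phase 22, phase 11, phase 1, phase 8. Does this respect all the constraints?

No

The sequence places phase 14 ahead of phase 11.
That contradicts the constraint that phase 11 must precede phase 14.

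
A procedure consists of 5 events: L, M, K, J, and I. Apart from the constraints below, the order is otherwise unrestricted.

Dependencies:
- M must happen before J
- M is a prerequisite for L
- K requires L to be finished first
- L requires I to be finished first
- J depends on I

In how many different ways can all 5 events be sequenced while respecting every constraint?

2 events have no prerequisites (M, I), so any of them could come first.
Enumerating by repeatedly choosing an available event (one whose prerequisites are all placed) gives 6 distinct complete orderings.

6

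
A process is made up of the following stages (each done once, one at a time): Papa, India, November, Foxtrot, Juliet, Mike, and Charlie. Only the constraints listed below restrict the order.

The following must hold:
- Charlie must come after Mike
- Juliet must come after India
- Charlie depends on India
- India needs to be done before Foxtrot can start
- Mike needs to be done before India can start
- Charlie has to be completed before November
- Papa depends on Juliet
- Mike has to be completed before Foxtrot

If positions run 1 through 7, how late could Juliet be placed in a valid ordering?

6

Following the constraints forward from Juliet, its only required successor is Papa.
With 1 mandatory successor out of 7 stages total, the latest slot for Juliet is 7−1 = 6, and it's reachable by doing all non-successors before Juliet.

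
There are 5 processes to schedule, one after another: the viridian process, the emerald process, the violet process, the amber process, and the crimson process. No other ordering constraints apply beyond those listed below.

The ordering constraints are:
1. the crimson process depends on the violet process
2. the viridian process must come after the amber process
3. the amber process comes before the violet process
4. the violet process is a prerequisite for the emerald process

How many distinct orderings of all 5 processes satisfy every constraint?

Only the amber process has no prerequisites, so it must go first.
Systematically extending each partial ordering one process at a time and counting, there are 8 complete orderings.

8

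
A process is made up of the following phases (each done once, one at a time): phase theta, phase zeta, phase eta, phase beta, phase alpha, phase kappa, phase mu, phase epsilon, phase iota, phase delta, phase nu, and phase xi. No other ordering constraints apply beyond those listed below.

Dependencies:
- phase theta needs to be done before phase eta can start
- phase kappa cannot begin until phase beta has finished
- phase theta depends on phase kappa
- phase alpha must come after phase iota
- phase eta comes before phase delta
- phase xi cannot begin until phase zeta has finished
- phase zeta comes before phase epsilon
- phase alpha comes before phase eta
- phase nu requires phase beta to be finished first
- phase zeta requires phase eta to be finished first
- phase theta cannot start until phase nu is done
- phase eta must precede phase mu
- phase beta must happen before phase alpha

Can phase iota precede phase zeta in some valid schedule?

Every valid ordering already has phase iota before phase zeta (the constraints require it), so in particular at least one does.

Yes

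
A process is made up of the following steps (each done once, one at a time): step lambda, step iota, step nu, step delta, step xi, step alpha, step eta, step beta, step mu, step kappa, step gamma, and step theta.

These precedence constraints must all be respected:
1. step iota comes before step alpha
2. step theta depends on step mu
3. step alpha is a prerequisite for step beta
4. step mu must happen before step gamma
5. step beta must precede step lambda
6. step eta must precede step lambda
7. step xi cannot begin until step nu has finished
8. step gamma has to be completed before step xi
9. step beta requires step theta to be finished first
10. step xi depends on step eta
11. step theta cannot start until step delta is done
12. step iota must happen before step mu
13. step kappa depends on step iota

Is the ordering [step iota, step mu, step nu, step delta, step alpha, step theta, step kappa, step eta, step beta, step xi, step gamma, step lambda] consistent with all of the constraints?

No

Here step gamma comes after step xi.
That contradicts the constraint that step gamma must precede step xi.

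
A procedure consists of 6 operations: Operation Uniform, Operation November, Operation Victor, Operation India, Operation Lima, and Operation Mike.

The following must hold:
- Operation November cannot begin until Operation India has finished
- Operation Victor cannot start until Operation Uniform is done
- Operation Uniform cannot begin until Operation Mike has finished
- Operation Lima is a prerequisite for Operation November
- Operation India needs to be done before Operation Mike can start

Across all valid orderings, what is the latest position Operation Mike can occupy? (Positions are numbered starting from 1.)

The operations that are forced after Operation Mike, directly or by a chain of constraints, are Operation Uniform, Operation Victor. That's 2 operations.
With 2 mandatory successors out of 6 operations total, the latest slot for Operation Mike is 6−2 = 4, and it's reachable by doing all non-successors before Operation Mike.

4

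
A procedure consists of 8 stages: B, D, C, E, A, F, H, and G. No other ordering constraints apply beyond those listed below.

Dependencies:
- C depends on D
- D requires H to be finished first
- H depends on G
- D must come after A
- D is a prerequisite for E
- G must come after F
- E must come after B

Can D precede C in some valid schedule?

D is actually forced before C by the constraints, so certainly some valid ordering has D first.

Yes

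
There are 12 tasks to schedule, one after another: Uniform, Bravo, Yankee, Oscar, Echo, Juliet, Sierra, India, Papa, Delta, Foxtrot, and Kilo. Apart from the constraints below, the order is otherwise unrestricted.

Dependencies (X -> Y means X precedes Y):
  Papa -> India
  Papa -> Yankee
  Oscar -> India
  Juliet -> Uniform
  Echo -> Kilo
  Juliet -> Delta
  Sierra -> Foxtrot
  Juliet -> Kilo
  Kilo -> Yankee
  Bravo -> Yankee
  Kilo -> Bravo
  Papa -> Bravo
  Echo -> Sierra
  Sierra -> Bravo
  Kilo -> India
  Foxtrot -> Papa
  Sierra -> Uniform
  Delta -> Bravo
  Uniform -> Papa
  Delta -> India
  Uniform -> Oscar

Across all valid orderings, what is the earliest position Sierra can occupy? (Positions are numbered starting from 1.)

2

The only task forced before Sierra (directly or transitively) is Echo.
So at minimum 1 task comes before Sierra, putting Sierra no earlier than position 2. That position is achievable by scheduling exactly that predecessor first.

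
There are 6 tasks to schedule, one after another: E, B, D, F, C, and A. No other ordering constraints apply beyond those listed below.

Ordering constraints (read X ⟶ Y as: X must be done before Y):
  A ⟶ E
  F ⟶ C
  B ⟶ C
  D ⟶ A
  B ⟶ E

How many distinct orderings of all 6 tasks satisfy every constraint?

3 tasks have no prerequisites (B, D, F), so any of them could come first.
Systematically extending each partial ordering one task at a time and counting, there are 35 complete orderings.

35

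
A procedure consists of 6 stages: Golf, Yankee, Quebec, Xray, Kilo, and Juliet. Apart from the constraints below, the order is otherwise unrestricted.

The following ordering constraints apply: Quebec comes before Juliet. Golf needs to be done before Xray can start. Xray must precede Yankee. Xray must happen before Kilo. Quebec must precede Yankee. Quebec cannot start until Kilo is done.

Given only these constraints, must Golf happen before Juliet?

There is a constraint chain Golf → Xray → Kilo → Quebec → Juliet.
So Golf must precede Juliet in any valid ordering.

Yes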